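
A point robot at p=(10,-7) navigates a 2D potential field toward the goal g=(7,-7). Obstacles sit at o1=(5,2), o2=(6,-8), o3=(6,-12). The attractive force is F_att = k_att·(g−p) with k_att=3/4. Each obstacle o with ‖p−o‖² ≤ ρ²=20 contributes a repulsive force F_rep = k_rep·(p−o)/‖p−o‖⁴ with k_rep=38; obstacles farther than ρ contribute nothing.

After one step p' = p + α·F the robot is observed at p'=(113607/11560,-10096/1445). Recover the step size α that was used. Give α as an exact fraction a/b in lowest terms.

F_att = 3/4·(g−p) = 3/4·(-3,0) = (-2.2500,0.0000)
o1: d²=106 > ρ²=20 → inactive
o2: d²=17 ≤ ρ²=20; F_rep = 38·(4,1)/17² = (0.5260,0.1315)
o3: d²=41 > ρ²=20 → inactive
F = F_att + ΣF_rep = (-1.7240,0.1315)
Δp = p'−p = (-0.1724,0.0131); α = Δx/Fx = (-1993/11560) / (-1993/1156) = 1/10
check: Δy/Fy = (19/1445) / (38/289) = 1/10 ✓

α = 1/10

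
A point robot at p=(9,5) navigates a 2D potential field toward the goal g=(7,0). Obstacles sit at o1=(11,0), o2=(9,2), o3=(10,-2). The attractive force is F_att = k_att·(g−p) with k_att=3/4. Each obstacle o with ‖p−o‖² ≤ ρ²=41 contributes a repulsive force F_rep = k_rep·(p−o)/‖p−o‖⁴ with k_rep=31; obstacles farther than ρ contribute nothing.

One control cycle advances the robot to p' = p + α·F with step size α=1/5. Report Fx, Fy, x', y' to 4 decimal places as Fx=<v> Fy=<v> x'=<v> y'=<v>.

Fx=-1.5737 Fy=-2.4175 x'=8.6853 y'=4.5165

F_att = 3/4·(g−p) = 3/4·(-2,-5) = (-1.5000,-3.7500)
o1: d²=29 ≤ ρ²=41; F_rep = 31·(-2,5)/29² = (-0.0737,0.1843)
o2: d²=9 ≤ ρ²=41; F_rep = 31·(0,3)/9² = (0.0000,1.1481)
o3: d²=50 > ρ²=41 → inactive
F = F_att + ΣF_rep = (-1.5737,-2.4175)
p' = p + 1/5·F = (8.6853,4.5165)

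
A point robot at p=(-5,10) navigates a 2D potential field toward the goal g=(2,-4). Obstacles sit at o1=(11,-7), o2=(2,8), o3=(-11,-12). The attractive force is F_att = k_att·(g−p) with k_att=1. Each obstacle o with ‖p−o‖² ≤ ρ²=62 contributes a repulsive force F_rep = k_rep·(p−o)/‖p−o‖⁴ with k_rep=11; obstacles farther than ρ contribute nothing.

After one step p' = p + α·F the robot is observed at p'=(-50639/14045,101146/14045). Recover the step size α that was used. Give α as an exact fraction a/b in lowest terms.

α = 1/5

F_att = 1·(g−p) = 1·(7,-14) = (7.0000,-14.0000)
o1: d²=545 > ρ²=62 → inactive
o2: d²=53 ≤ ρ²=62; F_rep = 11·(-7,2)/53² = (-0.0274,0.0078)
o3: d²=520 > ρ²=62 → inactive
F = F_att + ΣF_rep = (6.9726,-13.9922)
Δp = p'−p = (1.3945,-2.7984); α = Δx/Fx = (19586/14045) / (19586/2809) = 1/5
check: Δy/Fy = (-39304/14045) / (-39304/2809) = 1/5 ✓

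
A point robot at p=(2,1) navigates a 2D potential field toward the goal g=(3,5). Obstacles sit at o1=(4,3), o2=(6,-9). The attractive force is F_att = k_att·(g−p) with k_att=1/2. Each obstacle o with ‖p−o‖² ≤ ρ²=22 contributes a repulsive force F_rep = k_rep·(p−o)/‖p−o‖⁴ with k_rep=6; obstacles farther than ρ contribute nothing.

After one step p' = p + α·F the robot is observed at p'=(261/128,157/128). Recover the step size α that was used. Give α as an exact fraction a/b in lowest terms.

F_att = 1/2·(g−p) = 1/2·(1,4) = (0.5000,2.0000)
o1: d²=8 ≤ ρ²=22; F_rep = 6·(-2,-2)/8² = (-0.1875,-0.1875)
o2: d²=116 > ρ²=22 → inactive
F = F_att + ΣF_rep = (0.3125,1.8125)
Δp = p'−p = (0.0391,0.2266); α = Δx/Fx = (5/128) / (5/16) = 1/8
check: Δy/Fy = (29/128) / (29/16) = 1/8 ✓

α = 1/8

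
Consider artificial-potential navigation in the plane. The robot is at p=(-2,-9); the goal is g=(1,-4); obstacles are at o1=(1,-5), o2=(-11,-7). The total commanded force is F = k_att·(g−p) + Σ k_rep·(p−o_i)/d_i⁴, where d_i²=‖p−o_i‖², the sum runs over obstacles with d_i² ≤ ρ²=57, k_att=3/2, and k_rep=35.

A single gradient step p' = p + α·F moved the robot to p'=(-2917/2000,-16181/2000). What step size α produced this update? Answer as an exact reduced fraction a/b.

α = 1/8

F_att = 3/2·(g−p) = 3/2·(3,5) = (4.5000,7.5000)
o1: d²=25 ≤ ρ²=57; F_rep = 35·(-3,-4)/25² = (-0.1680,-0.2240)
o2: d²=85 > ρ²=57 → inactive
F = F_att + ΣF_rep = (4.3320,7.2760)
Δp = p'−p = (0.5415,0.9095); α = Δx/Fx = (1083/2000) / (1083/250) = 1/8
check: Δy/Fy = (1819/2000) / (1819/250) = 1/8 ✓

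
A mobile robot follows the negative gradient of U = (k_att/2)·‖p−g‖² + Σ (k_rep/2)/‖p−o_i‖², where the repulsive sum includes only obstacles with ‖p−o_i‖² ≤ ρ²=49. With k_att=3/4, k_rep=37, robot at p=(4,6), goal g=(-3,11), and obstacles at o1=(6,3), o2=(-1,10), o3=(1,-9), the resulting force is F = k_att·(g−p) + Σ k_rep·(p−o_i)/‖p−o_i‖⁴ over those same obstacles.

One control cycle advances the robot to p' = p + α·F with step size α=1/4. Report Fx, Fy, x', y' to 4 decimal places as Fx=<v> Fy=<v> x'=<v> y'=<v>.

F_att = 3/4·(g−p) = 3/4·(-7,5) = (-5.2500,3.7500)
o1: d²=13 ≤ ρ²=49; F_rep = 37·(-2,3)/13² = (-0.4379,0.6568)
o2: d²=41 ≤ ρ²=49; F_rep = 37·(5,-4)/41² = (0.1101,-0.0880)
o3: d²=234 > ρ²=49 → inactive
F = F_att + ΣF_rep = (-5.5778,4.3188)
p' = p + 1/4·F = (2.6055,7.0797)

Fx=-5.5778 Fy=4.3188 x'=2.6055 y'=7.0797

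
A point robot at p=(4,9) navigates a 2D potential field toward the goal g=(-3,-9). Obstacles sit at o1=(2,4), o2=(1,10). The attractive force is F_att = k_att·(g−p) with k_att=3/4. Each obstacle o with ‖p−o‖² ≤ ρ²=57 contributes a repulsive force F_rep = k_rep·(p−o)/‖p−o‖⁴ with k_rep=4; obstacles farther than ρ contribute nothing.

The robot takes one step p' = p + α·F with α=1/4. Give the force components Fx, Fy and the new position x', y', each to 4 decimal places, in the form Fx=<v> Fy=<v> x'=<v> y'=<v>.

F_att = 3/4·(g−p) = 3/4·(-7,-18) = (-5.2500,-13.5000)
o1: d²=29 ≤ ρ²=57; F_rep = 4·(2,5)/29² = (0.0095,0.0238)
o2: d²=10 ≤ ρ²=57; F_rep = 4·(3,-1)/10² = (0.1200,-0.0400)
F = F_att + ΣF_rep = (-5.1205,-13.5162)
p' = p + 1/4·F = (2.7199,5.6209)

Fx=-5.1205 Fy=-13.5162 x'=2.7199 y'=5.6209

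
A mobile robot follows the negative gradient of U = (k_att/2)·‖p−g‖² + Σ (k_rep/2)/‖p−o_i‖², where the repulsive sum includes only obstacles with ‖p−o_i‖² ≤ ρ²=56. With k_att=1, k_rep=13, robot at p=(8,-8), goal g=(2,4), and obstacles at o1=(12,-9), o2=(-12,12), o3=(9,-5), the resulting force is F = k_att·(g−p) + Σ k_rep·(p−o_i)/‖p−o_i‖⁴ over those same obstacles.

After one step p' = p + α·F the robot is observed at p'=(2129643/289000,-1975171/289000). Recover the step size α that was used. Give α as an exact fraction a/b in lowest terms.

α = 1/10

F_att = 1·(g−p) = 1·(-6,12) = (-6.0000,12.0000)
o1: d²=17 ≤ ρ²=56; F_rep = 13·(-4,1)/17² = (-0.1799,0.0450)
o2: d²=800 > ρ²=56 → inactive
o3: d²=10 ≤ ρ²=56; F_rep = 13·(-1,-3)/10² = (-0.1300,-0.3900)
F = F_att + ΣF_rep = (-6.3099,11.6550)
Δp = p'−p = (-0.6310,1.1655); α = Δx/Fx = (-182357/289000) / (-182357/28900) = 1/10
check: Δy/Fy = (336829/289000) / (336829/28900) = 1/10 ✓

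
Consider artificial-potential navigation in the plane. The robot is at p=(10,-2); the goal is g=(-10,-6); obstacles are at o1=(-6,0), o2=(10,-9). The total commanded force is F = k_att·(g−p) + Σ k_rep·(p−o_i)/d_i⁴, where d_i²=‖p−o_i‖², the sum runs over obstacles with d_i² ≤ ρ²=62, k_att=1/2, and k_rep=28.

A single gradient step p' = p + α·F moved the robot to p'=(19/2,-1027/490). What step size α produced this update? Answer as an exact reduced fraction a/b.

F_att = 1/2·(g−p) = 1/2·(-20,-4) = (-10.0000,-2.0000)
o1: d²=260 > ρ²=62 → inactive
o2: d²=49 ≤ ρ²=62; F_rep = 28·(0,7)/49² = (0.0000,0.0816)
F = F_att + ΣF_rep = (-10.0000,-1.9184)
Δp = p'−p = (-0.5000,-0.0959); α = Δx/Fx = (-1/2) / (-10) = 1/20
check: Δy/Fy = (-47/490) / (-94/49) = 1/20 ✓

α = 1/20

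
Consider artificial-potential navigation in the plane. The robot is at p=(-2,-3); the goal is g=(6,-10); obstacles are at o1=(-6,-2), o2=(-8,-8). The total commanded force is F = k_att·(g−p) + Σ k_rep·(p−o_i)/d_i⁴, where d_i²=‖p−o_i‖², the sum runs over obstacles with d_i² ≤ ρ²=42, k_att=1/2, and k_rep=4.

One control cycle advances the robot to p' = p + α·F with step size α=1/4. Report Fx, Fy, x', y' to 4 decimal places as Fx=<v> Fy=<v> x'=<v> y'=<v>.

F_att = 1/2·(g−p) = 1/2·(8,-7) = (4.0000,-3.5000)
o1: d²=17 ≤ ρ²=42; F_rep = 4·(4,-1)/17² = (0.0554,-0.0138)
o2: d²=61 > ρ²=42 → inactive
F = F_att + ΣF_rep = (4.0554,-3.5138)
p' = p + 1/4·F = (-0.9862,-3.8785)

Fx=4.0554 Fy=-3.5138 x'=-0.9862 y'=-3.8785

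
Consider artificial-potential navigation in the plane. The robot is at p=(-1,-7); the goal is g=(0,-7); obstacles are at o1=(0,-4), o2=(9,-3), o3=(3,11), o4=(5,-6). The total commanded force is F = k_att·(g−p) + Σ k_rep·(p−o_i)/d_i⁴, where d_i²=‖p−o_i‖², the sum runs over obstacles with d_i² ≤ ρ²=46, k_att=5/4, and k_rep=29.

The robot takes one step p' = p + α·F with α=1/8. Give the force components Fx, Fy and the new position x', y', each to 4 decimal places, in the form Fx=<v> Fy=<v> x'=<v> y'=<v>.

F_att = 5/4·(g−p) = 5/4·(1,0) = (1.2500,0.0000)
o1: d²=10 ≤ ρ²=46; F_rep = 29·(-1,-3)/10² = (-0.2900,-0.8700)
o2: d²=116 > ρ²=46 → inactive
o3: d²=340 > ρ²=46 → inactive
o4: d²=37 ≤ ρ²=46; F_rep = 29·(-6,-1)/37² = (-0.1271,-0.0212)
F = F_att + ΣF_rep = (0.8329,-0.8912)
p' = p + 1/8·F = (-0.8959,-7.1114)

Fx=0.8329 Fy=-0.8912 x'=-0.8959 y'=-7.1114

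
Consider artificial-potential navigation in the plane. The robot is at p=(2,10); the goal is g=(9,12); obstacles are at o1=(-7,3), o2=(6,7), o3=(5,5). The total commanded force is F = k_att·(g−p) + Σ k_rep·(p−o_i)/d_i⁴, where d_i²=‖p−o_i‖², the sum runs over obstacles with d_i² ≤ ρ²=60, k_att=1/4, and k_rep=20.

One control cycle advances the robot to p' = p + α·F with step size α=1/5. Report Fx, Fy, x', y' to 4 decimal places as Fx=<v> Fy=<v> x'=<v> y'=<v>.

F_att = 1/4·(g−p) = 1/4·(7,2) = (1.7500,0.5000)
o1: d²=130 > ρ²=60 → inactive
o2: d²=25 ≤ ρ²=60; F_rep = 20·(-4,3)/25² = (-0.1280,0.0960)
o3: d²=34 ≤ ρ²=60; F_rep = 20·(-3,5)/34² = (-0.0519,0.0865)
F = F_att + ΣF_rep = (1.5701,0.6825)
p' = p + 1/5·F = (2.3140,10.1365)

Fx=1.5701 Fy=0.6825 x'=2.3140 y'=10.1365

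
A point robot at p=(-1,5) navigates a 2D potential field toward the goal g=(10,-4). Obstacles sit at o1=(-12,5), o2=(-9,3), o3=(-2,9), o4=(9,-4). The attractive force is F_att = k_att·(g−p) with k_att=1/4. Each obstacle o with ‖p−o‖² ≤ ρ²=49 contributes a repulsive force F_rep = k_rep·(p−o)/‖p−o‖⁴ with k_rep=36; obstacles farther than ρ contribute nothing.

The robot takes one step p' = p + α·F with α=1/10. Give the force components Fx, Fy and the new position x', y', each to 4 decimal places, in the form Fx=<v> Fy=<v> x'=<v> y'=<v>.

Fx=2.8746 Fy=-2.7483 x'=-0.7125 y'=4.7252

F_att = 1/4·(g−p) = 1/4·(11,-9) = (2.7500,-2.2500)
o1: d²=121 > ρ²=49 → inactive
o2: d²=68 > ρ²=49 → inactive
o3: d²=17 ≤ ρ²=49; F_rep = 36·(1,-4)/17² = (0.1246,-0.4983)
o4: d²=181 > ρ²=49 → inactive
F = F_att + ΣF_rep = (2.8746,-2.7483)
p' = p + 1/10·F = (-0.7125,4.7252)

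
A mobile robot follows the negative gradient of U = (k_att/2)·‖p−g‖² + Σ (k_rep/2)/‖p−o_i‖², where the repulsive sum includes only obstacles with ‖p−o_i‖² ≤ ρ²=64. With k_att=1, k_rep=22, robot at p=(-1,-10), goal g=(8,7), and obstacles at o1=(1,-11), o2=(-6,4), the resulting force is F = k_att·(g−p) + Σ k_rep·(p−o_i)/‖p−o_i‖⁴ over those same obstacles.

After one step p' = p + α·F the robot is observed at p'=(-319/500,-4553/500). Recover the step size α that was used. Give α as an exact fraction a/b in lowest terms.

F_att = 1·(g−p) = 1·(9,17) = (9.0000,17.0000)
o1: d²=5 ≤ ρ²=64; F_rep = 22·(-2,1)/5² = (-1.7600,0.8800)
o2: d²=221 > ρ²=64 → inactive
F = F_att + ΣF_rep = (7.2400,17.8800)
Δp = p'−p = (0.3620,0.8940); α = Δx/Fx = (181/500) / (181/25) = 1/20
check: Δy/Fy = (447/500) / (447/25) = 1/20 ✓

α = 1/20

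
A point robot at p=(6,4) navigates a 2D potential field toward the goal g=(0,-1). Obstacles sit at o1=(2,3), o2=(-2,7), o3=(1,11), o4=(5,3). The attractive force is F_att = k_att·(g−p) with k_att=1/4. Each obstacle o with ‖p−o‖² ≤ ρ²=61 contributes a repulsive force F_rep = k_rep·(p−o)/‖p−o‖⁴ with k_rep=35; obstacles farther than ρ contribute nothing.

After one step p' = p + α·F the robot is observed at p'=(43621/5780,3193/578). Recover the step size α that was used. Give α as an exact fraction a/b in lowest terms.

α = 1/5

F_att = 1/4·(g−p) = 1/4·(-6,-5) = (-1.5000,-1.2500)
o1: d²=17 ≤ ρ²=61; F_rep = 35·(4,1)/17² = (0.4844,0.1211)
o2: d²=73 > ρ²=61 → inactive
o3: d²=74 > ρ²=61 → inactive
o4: d²=2 ≤ ρ²=61; F_rep = 35·(1,1)/2² = (8.7500,8.7500)
F = F_att + ΣF_rep = (7.7344,7.6211)
Δp = p'−p = (1.5469,1.5242); α = Δx/Fx = (8941/5780) / (8941/1156) = 1/5
check: Δy/Fy = (881/578) / (4405/578) = 1/5 ✓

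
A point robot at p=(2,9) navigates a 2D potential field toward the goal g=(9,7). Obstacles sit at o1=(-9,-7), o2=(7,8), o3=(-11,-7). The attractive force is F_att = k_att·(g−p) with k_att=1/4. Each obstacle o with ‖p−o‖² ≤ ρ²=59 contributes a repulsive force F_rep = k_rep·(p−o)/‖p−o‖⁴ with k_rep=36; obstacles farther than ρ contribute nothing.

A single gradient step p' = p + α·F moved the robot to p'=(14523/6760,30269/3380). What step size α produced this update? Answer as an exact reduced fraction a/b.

α = 1/10

F_att = 1/4·(g−p) = 1/4·(7,-2) = (1.7500,-0.5000)
o1: d²=377 > ρ²=59 → inactive
o2: d²=26 ≤ ρ²=59; F_rep = 36·(-5,1)/26² = (-0.2663,0.0533)
o3: d²=425 > ρ²=59 → inactive
F = F_att + ΣF_rep = (1.4837,-0.4467)
Δp = p'−p = (0.1484,-0.0447); α = Δx/Fx = (1003/6760) / (1003/676) = 1/10
check: Δy/Fy = (-151/3380) / (-151/338) = 1/10 ✓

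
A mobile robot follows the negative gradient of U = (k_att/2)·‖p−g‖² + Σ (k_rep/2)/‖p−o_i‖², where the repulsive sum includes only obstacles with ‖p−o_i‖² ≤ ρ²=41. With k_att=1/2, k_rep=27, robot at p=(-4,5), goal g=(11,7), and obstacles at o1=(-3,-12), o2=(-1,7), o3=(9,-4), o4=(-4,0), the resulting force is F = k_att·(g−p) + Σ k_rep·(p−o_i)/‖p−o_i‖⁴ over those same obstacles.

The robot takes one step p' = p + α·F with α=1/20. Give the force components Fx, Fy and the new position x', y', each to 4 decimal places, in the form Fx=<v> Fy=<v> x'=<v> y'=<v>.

Fx=7.0207 Fy=0.8965 x'=-3.6490 y'=5.0448

F_att = 1/2·(g−p) = 1/2·(15,2) = (7.5000,1.0000)
o1: d²=290 > ρ²=41 → inactive
o2: d²=13 ≤ ρ²=41; F_rep = 27·(-3,-2)/13² = (-0.4793,-0.3195)
o3: d²=250 > ρ²=41 → inactive
o4: d²=25 ≤ ρ²=41; F_rep = 27·(0,5)/25² = (0.0000,0.2160)
F = F_att + ΣF_rep = (7.0207,0.8965)
p' = p + 1/20·F = (-3.6490,5.0448)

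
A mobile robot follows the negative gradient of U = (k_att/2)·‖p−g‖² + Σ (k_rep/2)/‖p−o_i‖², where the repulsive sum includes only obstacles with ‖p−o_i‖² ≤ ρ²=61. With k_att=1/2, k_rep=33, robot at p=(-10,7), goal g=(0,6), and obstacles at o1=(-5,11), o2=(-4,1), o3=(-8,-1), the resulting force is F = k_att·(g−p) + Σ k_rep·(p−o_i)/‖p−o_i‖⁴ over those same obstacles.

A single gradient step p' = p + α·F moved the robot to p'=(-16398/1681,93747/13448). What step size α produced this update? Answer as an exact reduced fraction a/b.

α = 1/20

F_att = 1/2·(g−p) = 1/2·(10,-1) = (5.0000,-0.5000)
o1: d²=41 ≤ ρ²=61; F_rep = 33·(-5,-4)/41² = (-0.0982,-0.0785)
o2: d²=72 > ρ²=61 → inactive
o3: d²=68 > ρ²=61 → inactive
F = F_att + ΣF_rep = (4.9018,-0.5785)
Δp = p'−p = (0.2451,-0.0289); α = Δx/Fx = (412/1681) / (8240/1681) = 1/20
check: Δy/Fy = (-389/13448) / (-1945/3362) = 1/20 ✓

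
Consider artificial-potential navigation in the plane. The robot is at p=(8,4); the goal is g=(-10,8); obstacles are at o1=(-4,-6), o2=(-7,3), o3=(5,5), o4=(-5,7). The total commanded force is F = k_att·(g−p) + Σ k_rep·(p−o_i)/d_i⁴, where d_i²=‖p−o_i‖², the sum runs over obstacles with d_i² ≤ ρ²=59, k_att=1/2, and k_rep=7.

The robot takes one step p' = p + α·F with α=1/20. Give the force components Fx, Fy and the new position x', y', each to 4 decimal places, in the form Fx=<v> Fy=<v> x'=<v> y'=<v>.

Fx=-8.7900 Fy=1.9300 x'=7.5605 y'=4.0965

F_att = 1/2·(g−p) = 1/2·(-18,4) = (-9.0000,2.0000)
o1: d²=244 > ρ²=59 → inactive
o2: d²=226 > ρ²=59 → inactive
o3: d²=10 ≤ ρ²=59; F_rep = 7·(3,-1)/10² = (0.2100,-0.0700)
o4: d²=178 > ρ²=59 → inactive
F = F_att + ΣF_rep = (-8.7900,1.9300)
p' = p + 1/20·F = (7.5605,4.0965)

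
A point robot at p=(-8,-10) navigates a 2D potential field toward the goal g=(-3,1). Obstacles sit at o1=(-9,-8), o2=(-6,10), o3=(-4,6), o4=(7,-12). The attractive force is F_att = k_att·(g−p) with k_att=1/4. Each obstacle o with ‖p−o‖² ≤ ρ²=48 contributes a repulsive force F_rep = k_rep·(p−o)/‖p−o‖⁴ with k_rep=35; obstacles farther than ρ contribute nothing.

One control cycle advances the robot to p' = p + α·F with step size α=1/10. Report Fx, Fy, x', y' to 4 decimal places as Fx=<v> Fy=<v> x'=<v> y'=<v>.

Fx=2.6500 Fy=-0.0500 x'=-7.7350 y'=-10.0050

F_att = 1/4·(g−p) = 1/4·(5,11) = (1.2500,2.7500)
o1: d²=5 ≤ ρ²=48; F_rep = 35·(1,-2)/5² = (1.4000,-2.8000)
o2: d²=404 > ρ²=48 → inactive
o3: d²=272 > ρ²=48 → inactive
o4: d²=229 > ρ²=48 → inactive
F = F_att + ΣF_rep = (2.6500,-0.0500)
p' = p + 1/10·F = (-7.7350,-10.0050)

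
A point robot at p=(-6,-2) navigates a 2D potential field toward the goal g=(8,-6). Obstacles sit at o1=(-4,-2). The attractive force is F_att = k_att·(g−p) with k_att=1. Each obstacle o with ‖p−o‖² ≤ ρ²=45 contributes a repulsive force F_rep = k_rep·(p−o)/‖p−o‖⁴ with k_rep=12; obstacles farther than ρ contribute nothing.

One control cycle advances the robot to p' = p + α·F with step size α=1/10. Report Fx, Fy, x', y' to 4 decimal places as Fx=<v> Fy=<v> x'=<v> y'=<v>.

Fx=12.5000 Fy=-4.0000 x'=-4.7500 y'=-2.4000

F_att = 1·(g−p) = 1·(14,-4) = (14.0000,-4.0000)
o1: d²=4 ≤ ρ²=45; F_rep = 12·(-2,0)/4² = (-1.5000,0.0000)
F = F_att + ΣF_rep = (12.5000,-4.0000)
p' = p + 1/10·F = (-4.7500,-2.4000)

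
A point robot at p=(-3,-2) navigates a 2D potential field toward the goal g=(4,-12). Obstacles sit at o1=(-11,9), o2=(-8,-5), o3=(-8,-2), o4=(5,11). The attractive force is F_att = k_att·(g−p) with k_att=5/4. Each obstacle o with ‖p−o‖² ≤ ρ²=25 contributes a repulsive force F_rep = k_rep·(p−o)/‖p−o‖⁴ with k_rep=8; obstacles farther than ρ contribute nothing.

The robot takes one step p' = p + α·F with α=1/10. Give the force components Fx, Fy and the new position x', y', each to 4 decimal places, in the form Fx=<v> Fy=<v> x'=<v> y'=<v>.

Fx=8.8140 Fy=-12.5000 x'=-2.1186 y'=-3.2500

F_att = 5/4·(g−p) = 5/4·(7,-10) = (8.7500,-12.5000)
o1: d²=185 > ρ²=25 → inactive
o2: d²=34 > ρ²=25 → inactive
o3: d²=25 ≤ ρ²=25; F_rep = 8·(5,0)/25² = (0.0640,0.0000)
o4: d²=233 > ρ²=25 → inactive
F = F_att + ΣF_rep = (8.8140,-12.5000)
p' = p + 1/10·F = (-2.1186,-3.2500)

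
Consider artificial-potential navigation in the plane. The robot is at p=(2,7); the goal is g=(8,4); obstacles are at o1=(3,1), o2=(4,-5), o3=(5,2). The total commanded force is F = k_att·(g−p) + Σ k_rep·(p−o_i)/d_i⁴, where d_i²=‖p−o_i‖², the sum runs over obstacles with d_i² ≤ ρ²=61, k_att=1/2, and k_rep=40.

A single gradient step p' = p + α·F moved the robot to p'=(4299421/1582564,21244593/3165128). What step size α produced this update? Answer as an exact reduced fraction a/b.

F_att = 1/2·(g−p) = 1/2·(6,-3) = (3.0000,-1.5000)
o1: d²=37 ≤ ρ²=61; F_rep = 40·(-1,6)/37² = (-0.0292,0.1753)
o2: d²=148 > ρ²=61 → inactive
o3: d²=34 ≤ ρ²=61; F_rep = 40·(-3,5)/34² = (-0.1038,0.1730)
F = F_att + ΣF_rep = (2.8670,-1.1517)
Δp = p'−p = (0.7167,-0.2879); α = Δx/Fx = (1134293/1582564) / (1134293/395641) = 1/4
check: Δy/Fy = (-911303/3165128) / (-911303/791282) = 1/4 ✓

α = 1/4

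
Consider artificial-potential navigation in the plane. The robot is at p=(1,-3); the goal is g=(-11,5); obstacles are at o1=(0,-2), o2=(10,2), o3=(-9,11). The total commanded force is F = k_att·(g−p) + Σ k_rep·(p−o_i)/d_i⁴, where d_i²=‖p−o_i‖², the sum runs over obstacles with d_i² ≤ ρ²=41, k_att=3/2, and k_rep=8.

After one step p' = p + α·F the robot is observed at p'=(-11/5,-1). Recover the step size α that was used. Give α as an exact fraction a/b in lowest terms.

α = 1/5

F_att = 3/2·(g−p) = 3/2·(-12,8) = (-18.0000,12.0000)
o1: d²=2 ≤ ρ²=41; F_rep = 8·(1,-1)/2² = (2.0000,-2.0000)
o2: d²=106 > ρ²=41 → inactive
o3: d²=296 > ρ²=41 → inactive
F = F_att + ΣF_rep = (-16.0000,10.0000)
Δp = p'−p = (-3.2000,2.0000); α = Δx/Fx = (-16/5) / (-16) = 1/5
check: Δy/Fy = (2) / (10) = 1/5 ✓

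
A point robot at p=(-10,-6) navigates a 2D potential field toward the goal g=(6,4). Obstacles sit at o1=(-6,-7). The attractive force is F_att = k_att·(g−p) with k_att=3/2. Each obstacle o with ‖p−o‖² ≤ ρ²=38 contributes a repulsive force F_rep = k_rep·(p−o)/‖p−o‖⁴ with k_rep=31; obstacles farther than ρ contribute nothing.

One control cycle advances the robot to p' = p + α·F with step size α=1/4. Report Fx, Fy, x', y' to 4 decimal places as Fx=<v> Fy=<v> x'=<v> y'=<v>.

Fx=23.5709 Fy=15.1073 x'=-4.1073 y'=-2.2232

F_att = 3/2·(g−p) = 3/2·(16,10) = (24.0000,15.0000)
o1: d²=17 ≤ ρ²=38; F_rep = 31·(-4,1)/17² = (-0.4291,0.1073)
F = F_att + ΣF_rep = (23.5709,15.1073)
p' = p + 1/4·F = (-4.1073,-2.2232)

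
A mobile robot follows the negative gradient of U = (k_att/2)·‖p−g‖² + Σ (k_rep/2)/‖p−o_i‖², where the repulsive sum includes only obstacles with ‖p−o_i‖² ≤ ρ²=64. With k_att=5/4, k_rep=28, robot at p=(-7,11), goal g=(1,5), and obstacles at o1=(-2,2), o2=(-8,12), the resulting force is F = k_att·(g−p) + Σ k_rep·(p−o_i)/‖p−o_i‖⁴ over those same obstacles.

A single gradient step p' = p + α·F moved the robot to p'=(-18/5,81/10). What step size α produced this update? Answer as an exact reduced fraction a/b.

α = 1/5

F_att = 5/4·(g−p) = 5/4·(8,-6) = (10.0000,-7.5000)
o1: d²=106 > ρ²=64 → inactive
o2: d²=2 ≤ ρ²=64; F_rep = 28·(1,-1)/2² = (7.0000,-7.0000)
F = F_att + ΣF_rep = (17.0000,-14.5000)
Δp = p'−p = (3.4000,-2.9000); α = Δx/Fx = (17/5) / (17) = 1/5
check: Δy/Fy = (-29/10) / (-29/2) = 1/5 ✓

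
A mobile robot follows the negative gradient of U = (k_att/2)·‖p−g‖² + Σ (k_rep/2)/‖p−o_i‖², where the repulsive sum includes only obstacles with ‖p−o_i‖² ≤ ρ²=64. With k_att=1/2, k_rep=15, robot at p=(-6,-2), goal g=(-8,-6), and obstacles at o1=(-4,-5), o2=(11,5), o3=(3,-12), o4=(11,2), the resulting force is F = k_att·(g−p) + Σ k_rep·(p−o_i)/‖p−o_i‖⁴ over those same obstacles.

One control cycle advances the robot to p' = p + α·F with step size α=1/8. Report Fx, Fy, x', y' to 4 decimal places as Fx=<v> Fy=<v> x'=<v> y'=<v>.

Fx=-1.1775 Fy=-1.7337 x'=-6.1472 y'=-2.2167

F_att = 1/2·(g−p) = 1/2·(-2,-4) = (-1.0000,-2.0000)
o1: d²=13 ≤ ρ²=64; F_rep = 15·(-2,3)/13² = (-0.1775,0.2663)
o2: d²=338 > ρ²=64 → inactive
o3: d²=181 > ρ²=64 → inactive
o4: d²=305 > ρ²=64 → inactive
F = F_att + ΣF_rep = (-1.1775,-1.7337)
p' = p + 1/8·F = (-6.1472,-2.2167)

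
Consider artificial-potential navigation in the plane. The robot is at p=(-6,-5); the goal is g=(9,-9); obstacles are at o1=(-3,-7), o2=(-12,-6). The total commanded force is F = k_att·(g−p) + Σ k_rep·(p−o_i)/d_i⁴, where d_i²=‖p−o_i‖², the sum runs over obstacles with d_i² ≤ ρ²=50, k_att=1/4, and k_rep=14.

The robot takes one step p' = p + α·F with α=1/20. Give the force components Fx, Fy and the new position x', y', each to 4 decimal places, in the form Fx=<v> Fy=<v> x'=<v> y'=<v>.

F_att = 1/4·(g−p) = 1/4·(15,-4) = (3.7500,-1.0000)
o1: d²=13 ≤ ρ²=50; F_rep = 14·(-3,2)/13² = (-0.2485,0.1657)
o2: d²=37 ≤ ρ²=50; F_rep = 14·(6,1)/37² = (0.0614,0.0102)
F = F_att + ΣF_rep = (3.5628,-0.8241)
p' = p + 1/20·F = (-5.8219,-5.0412)

Fx=3.5628 Fy=-0.8241 x'=-5.8219 y'=-5.0412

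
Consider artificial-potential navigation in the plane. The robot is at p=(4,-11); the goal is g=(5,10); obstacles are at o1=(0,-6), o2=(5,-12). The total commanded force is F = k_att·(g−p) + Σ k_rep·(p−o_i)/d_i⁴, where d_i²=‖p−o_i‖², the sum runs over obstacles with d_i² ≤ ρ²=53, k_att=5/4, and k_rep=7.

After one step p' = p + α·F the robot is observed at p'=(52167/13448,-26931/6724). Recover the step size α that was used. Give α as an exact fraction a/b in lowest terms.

α = 1/4

F_att = 5/4·(g−p) = 5/4·(1,21) = (1.2500,26.2500)
o1: d²=41 ≤ ρ²=53; F_rep = 7·(4,-5)/41² = (0.0167,-0.0208)
o2: d²=2 ≤ ρ²=53; F_rep = 7·(-1,1)/2² = (-1.7500,1.7500)
F = F_att + ΣF_rep = (-0.4833,27.9792)
Δp = p'−p = (-0.1208,6.9948); α = Δx/Fx = (-1625/13448) / (-1625/3362) = 1/4
check: Δy/Fy = (47033/6724) / (47033/1681) = 1/4 ✓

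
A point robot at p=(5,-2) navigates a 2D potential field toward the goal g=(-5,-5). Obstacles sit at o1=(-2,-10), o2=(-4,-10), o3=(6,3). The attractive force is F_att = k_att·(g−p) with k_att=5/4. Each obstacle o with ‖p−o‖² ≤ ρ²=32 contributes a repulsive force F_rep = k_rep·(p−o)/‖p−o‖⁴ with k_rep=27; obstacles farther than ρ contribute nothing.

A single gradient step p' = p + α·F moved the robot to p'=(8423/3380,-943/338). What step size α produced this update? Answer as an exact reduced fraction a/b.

α = 1/5

F_att = 5/4·(g−p) = 5/4·(-10,-3) = (-12.5000,-3.7500)
o1: d²=113 > ρ²=32 → inactive
o2: d²=145 > ρ²=32 → inactive
o3: d²=26 ≤ ρ²=32; F_rep = 27·(-1,-5)/26² = (-0.0399,-0.1997)
F = F_att + ΣF_rep = (-12.5399,-3.9497)
Δp = p'−p = (-2.5080,-0.7899); α = Δx/Fx = (-8477/3380) / (-8477/676) = 1/5
check: Δy/Fy = (-267/338) / (-1335/338) = 1/5 ✓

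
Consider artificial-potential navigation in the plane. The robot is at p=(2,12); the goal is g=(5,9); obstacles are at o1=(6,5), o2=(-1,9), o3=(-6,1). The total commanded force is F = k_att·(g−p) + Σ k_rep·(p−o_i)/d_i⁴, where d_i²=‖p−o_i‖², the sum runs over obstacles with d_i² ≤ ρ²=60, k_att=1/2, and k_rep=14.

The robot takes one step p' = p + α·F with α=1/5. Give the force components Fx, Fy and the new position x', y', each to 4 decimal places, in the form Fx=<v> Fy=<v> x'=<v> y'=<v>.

Fx=1.6296 Fy=-1.3704 x'=2.3259 y'=11.7259

F_att = 1/2·(g−p) = 1/2·(3,-3) = (1.5000,-1.5000)
o1: d²=65 > ρ²=60 → inactive
o2: d²=18 ≤ ρ²=60; F_rep = 14·(3,3)/18² = (0.1296,0.1296)
o3: d²=185 > ρ²=60 → inactive
F = F_att + ΣF_rep = (1.6296,-1.3704)
p' = p + 1/5·F = (2.3259,11.7259)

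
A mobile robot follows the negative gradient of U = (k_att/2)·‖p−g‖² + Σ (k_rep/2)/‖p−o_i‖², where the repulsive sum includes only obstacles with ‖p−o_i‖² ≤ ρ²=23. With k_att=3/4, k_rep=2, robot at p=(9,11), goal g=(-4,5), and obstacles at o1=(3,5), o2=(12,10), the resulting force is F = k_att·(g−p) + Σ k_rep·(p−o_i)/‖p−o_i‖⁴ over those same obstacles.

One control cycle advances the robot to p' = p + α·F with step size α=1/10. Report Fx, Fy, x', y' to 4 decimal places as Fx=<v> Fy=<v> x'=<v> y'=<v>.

F_att = 3/4·(g−p) = 3/4·(-13,-6) = (-9.7500,-4.5000)
o1: d²=72 > ρ²=23 → inactive
o2: d²=10 ≤ ρ²=23; F_rep = 2·(-3,1)/10² = (-0.0600,0.0200)
F = F_att + ΣF_rep = (-9.8100,-4.4800)
p' = p + 1/10·F = (8.0190,10.5520)

Fx=-9.8100 Fy=-4.4800 x'=8.0190 y'=10.5520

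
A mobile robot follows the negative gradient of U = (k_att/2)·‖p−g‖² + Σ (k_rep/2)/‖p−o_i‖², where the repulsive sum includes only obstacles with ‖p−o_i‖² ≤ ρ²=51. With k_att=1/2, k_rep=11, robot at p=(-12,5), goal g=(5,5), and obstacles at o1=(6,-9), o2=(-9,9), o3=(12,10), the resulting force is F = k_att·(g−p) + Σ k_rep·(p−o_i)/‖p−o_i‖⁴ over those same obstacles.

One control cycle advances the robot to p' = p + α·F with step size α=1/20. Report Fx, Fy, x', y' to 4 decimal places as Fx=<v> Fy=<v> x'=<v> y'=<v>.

Fx=8.4472 Fy=-0.0704 x'=-11.5776 y'=4.9965

F_att = 1/2·(g−p) = 1/2·(17,0) = (8.5000,0.0000)
o1: d²=520 > ρ²=51 → inactive
o2: d²=25 ≤ ρ²=51; F_rep = 11·(-3,-4)/25² = (-0.0528,-0.0704)
o3: d²=601 > ρ²=51 → inactive
F = F_att + ΣF_rep = (8.4472,-0.0704)
p' = p + 1/20·F = (-11.5776,4.9965)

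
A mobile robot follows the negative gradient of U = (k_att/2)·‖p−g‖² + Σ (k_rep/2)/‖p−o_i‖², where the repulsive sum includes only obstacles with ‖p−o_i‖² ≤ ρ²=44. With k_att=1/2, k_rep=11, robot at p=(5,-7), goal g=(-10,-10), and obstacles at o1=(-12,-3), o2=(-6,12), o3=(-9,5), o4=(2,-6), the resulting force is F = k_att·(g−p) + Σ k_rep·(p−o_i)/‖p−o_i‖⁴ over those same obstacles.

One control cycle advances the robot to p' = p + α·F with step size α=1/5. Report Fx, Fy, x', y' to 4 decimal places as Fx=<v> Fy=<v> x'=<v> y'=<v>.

F_att = 1/2·(g−p) = 1/2·(-15,-3) = (-7.5000,-1.5000)
o1: d²=305 > ρ²=44 → inactive
o2: d²=482 > ρ²=44 → inactive
o3: d²=340 > ρ²=44 → inactive
o4: d²=10 ≤ ρ²=44; F_rep = 11·(3,-1)/10² = (0.3300,-0.1100)
F = F_att + ΣF_rep = (-7.1700,-1.6100)
p' = p + 1/5·F = (3.5660,-7.3220)

Fx=-7.1700 Fy=-1.6100 x'=3.5660 y'=-7.3220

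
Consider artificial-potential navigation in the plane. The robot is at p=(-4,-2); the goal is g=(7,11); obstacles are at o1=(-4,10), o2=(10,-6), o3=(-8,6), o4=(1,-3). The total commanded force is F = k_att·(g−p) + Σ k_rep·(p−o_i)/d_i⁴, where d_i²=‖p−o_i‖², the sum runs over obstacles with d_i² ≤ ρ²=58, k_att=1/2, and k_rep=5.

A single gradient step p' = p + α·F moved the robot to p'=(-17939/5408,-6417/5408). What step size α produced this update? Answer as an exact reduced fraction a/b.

α = 1/8

F_att = 1/2·(g−p) = 1/2·(11,13) = (5.5000,6.5000)
o1: d²=144 > ρ²=58 → inactive
o2: d²=212 > ρ²=58 → inactive
o3: d²=80 > ρ²=58 → inactive
o4: d²=26 ≤ ρ²=58; F_rep = 5·(-5,1)/26² = (-0.0370,0.0074)
F = F_att + ΣF_rep = (5.4630,6.5074)
Δp = p'−p = (0.6829,0.8134); α = Δx/Fx = (3693/5408) / (3693/676) = 1/8
check: Δy/Fy = (4399/5408) / (4399/676) = 1/8 ✓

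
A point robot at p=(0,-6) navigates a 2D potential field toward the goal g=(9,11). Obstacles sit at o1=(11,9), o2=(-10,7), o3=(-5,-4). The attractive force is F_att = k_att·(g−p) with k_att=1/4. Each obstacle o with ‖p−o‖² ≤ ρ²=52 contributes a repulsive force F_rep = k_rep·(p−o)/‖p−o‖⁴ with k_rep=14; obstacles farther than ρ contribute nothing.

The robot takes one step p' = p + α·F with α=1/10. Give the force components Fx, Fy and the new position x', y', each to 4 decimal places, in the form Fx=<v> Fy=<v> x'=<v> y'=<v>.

F_att = 1/4·(g−p) = 1/4·(9,17) = (2.2500,4.2500)
o1: d²=346 > ρ²=52 → inactive
o2: d²=269 > ρ²=52 → inactive
o3: d²=29 ≤ ρ²=52; F_rep = 14·(5,-2)/29² = (0.0832,-0.0333)
F = F_att + ΣF_rep = (2.3332,4.2167)
p' = p + 1/10·F = (0.2333,-5.5783)

Fx=2.3332 Fy=4.2167 x'=0.2333 y'=-5.5783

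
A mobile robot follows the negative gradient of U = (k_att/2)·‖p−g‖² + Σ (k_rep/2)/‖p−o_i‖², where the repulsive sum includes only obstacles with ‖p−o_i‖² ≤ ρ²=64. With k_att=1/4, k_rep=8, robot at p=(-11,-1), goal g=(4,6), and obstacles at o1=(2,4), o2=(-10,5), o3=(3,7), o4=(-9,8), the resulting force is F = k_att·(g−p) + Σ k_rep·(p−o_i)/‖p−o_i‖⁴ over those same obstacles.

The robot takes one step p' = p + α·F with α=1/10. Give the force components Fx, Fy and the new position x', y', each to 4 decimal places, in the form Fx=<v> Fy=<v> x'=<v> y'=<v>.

Fx=3.7442 Fy=1.7149 x'=-10.6256 y'=-0.8285

F_att = 1/4·(g−p) = 1/4·(15,7) = (3.7500,1.7500)
o1: d²=194 > ρ²=64 → inactive
o2: d²=37 ≤ ρ²=64; F_rep = 8·(-1,-6)/37² = (-0.0058,-0.0351)
o3: d²=260 > ρ²=64 → inactive
o4: d²=85 > ρ²=64 → inactive
F = F_att + ΣF_rep = (3.7442,1.7149)
p' = p + 1/10·F = (-10.6256,-0.8285)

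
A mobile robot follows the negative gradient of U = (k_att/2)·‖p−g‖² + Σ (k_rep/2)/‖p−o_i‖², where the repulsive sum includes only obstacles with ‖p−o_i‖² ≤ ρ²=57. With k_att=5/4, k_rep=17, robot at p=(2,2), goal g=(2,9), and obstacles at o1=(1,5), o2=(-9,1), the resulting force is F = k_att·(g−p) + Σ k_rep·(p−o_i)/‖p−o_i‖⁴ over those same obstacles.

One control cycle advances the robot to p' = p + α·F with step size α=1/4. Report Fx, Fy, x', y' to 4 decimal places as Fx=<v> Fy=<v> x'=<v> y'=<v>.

Fx=0.1700 Fy=8.2400 x'=2.0425 y'=4.0600

F_att = 5/4·(g−p) = 5/4·(0,7) = (0.0000,8.7500)
o1: d²=10 ≤ ρ²=57; F_rep = 17·(1,-3)/10² = (0.1700,-0.5100)
o2: d²=122 > ρ²=57 → inactive
F = F_att + ΣF_rep = (0.1700,8.2400)
p' = p + 1/4·F = (2.0425,4.0600)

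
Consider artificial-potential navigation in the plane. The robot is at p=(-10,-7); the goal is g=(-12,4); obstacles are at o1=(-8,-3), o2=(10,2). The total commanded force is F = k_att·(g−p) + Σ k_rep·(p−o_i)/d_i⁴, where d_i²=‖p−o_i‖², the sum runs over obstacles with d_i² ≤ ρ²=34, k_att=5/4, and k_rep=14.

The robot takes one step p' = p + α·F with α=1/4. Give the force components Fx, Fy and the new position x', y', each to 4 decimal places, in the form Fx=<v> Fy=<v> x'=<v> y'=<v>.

Fx=-2.5700 Fy=13.6100 x'=-10.6425 y'=-3.5975

F_att = 5/4·(g−p) = 5/4·(-2,11) = (-2.5000,13.7500)
o1: d²=20 ≤ ρ²=34; F_rep = 14·(-2,-4)/20² = (-0.0700,-0.1400)
o2: d²=481 > ρ²=34 → inactive
F = F_att + ΣF_rep = (-2.5700,13.6100)
p' = p + 1/4·F = (-10.6425,-3.5975)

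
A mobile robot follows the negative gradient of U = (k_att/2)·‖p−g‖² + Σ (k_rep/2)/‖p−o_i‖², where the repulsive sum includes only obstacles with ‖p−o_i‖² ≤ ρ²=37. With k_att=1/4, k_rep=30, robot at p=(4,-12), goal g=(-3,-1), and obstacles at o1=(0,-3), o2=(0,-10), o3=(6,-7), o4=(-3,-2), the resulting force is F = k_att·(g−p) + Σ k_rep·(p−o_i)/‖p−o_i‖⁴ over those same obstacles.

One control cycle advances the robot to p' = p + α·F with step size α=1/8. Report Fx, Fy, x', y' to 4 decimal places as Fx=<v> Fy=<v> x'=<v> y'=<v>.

Fx=-1.5213 Fy=2.4216 x'=3.8098 y'=-11.6973

F_att = 1/4·(g−p) = 1/4·(-7,11) = (-1.7500,2.7500)
o1: d²=97 > ρ²=37 → inactive
o2: d²=20 ≤ ρ²=37; F_rep = 30·(4,-2)/20² = (0.3000,-0.1500)
o3: d²=29 ≤ ρ²=37; F_rep = 30·(-2,-5)/29² = (-0.0713,-0.1784)
o4: d²=149 > ρ²=37 → inactive
F = F_att + ΣF_rep = (-1.5213,2.4216)
p' = p + 1/8·F = (3.8098,-11.6973)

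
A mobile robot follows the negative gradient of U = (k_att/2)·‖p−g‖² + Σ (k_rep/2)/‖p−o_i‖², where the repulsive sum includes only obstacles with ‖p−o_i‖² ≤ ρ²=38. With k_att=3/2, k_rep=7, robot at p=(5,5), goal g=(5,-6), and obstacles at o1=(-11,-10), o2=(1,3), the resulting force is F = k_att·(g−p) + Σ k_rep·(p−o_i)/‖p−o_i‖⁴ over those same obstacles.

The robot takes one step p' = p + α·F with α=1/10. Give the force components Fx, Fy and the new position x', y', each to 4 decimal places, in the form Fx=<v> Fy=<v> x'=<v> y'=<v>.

Fx=0.0700 Fy=-16.4650 x'=5.0070 y'=3.3535

F_att = 3/2·(g−p) = 3/2·(0,-11) = (0.0000,-16.5000)
o1: d²=481 > ρ²=38 → inactive
o2: d²=20 ≤ ρ²=38; F_rep = 7·(4,2)/20² = (0.0700,0.0350)
F = F_att + ΣF_rep = (0.0700,-16.4650)
p' = p + 1/10·F = (5.0070,3.3535)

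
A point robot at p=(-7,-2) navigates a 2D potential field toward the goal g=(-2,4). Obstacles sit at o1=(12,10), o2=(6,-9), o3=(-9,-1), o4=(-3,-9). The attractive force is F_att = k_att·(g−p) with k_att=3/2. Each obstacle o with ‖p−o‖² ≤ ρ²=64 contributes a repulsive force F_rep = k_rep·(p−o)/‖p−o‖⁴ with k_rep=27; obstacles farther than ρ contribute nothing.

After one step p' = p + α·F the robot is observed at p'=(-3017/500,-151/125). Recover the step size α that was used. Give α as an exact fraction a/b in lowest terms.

F_att = 3/2·(g−p) = 3/2·(5,6) = (7.5000,9.0000)
o1: d²=505 > ρ²=64 → inactive
o2: d²=218 > ρ²=64 → inactive
o3: d²=5 ≤ ρ²=64; F_rep = 27·(2,-1)/5² = (2.1600,-1.0800)
o4: d²=65 > ρ²=64 → inactive
F = F_att + ΣF_rep = (9.6600,7.9200)
Δp = p'−p = (0.9660,0.7920); α = Δx/Fx = (483/500) / (483/50) = 1/10
check: Δy/Fy = (99/125) / (198/25) = 1/10 ✓

α = 1/10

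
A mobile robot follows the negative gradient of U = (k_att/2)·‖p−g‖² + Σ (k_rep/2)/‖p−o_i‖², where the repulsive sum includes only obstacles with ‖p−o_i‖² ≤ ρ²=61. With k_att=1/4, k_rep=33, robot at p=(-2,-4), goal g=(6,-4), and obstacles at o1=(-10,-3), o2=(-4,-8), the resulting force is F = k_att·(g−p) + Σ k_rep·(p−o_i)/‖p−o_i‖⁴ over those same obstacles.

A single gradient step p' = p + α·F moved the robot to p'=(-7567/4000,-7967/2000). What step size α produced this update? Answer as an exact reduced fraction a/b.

F_att = 1/4·(g−p) = 1/4·(8,0) = (2.0000,0.0000)
o1: d²=65 > ρ²=61 → inactive
o2: d²=20 ≤ ρ²=61; F_rep = 33·(2,4)/20² = (0.1650,0.3300)
F = F_att + ΣF_rep = (2.1650,0.3300)
Δp = p'−p = (0.1082,0.0165); α = Δx/Fx = (433/4000) / (433/200) = 1/20
check: Δy/Fy = (33/2000) / (33/100) = 1/20 ✓

α = 1/20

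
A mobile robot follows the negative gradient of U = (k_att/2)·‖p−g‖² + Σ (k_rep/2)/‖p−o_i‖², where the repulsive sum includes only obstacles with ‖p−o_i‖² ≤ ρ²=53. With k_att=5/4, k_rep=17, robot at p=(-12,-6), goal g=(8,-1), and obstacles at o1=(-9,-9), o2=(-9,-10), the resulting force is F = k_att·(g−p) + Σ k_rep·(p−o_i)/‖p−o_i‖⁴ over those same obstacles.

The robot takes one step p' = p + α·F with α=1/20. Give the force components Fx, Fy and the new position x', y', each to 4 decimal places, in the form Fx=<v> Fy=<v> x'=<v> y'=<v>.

F_att = 5/4·(g−p) = 5/4·(20,5) = (25.0000,6.2500)
o1: d²=18 ≤ ρ²=53; F_rep = 17·(-3,3)/18² = (-0.1574,0.1574)
o2: d²=25 ≤ ρ²=53; F_rep = 17·(-3,4)/25² = (-0.0816,0.1088)
F = F_att + ΣF_rep = (24.7610,6.5162)
p' = p + 1/20·F = (-10.7620,-5.6742)

Fx=24.7610 Fy=6.5162 x'=-10.7620 y'=-5.6742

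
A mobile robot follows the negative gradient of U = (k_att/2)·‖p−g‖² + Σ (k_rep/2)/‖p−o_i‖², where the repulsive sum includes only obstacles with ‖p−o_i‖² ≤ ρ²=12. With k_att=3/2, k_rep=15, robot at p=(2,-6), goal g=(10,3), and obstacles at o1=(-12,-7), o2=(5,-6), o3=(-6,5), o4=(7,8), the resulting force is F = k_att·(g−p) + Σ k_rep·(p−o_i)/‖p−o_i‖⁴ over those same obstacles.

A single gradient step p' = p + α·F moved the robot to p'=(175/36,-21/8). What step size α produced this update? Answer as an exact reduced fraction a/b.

α = 1/4

F_att = 3/2·(g−p) = 3/2·(8,9) = (12.0000,13.5000)
o1: d²=197 > ρ²=12 → inactive
o2: d²=9 ≤ ρ²=12; F_rep = 15·(-3,0)/9² = (-0.5556,0.0000)
o3: d²=185 > ρ²=12 → inactive
o4: d²=221 > ρ²=12 → inactive
F = F_att + ΣF_rep = (11.4444,13.5000)
Δp = p'−p = (2.8611,3.3750); α = Δx/Fx = (103/36) / (103/9) = 1/4
check: Δy/Fy = (27/8) / (27/2) = 1/4 ✓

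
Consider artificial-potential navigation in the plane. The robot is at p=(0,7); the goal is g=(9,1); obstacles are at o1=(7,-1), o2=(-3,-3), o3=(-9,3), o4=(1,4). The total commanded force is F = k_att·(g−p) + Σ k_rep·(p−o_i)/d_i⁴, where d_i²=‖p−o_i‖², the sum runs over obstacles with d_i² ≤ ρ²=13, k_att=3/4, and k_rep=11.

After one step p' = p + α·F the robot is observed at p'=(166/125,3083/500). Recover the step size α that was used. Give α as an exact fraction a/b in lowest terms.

F_att = 3/4·(g−p) = 3/4·(9,-6) = (6.7500,-4.5000)
o1: d²=113 > ρ²=13 → inactive
o2: d²=109 > ρ²=13 → inactive
o3: d²=97 > ρ²=13 → inactive
o4: d²=10 ≤ ρ²=13; F_rep = 11·(-1,3)/10² = (-0.1100,0.3300)
F = F_att + ΣF_rep = (6.6400,-4.1700)
Δp = p'−p = (1.3280,-0.8340); α = Δx/Fx = (166/125) / (166/25) = 1/5
check: Δy/Fy = (-417/500) / (-417/100) = 1/5 ✓

α = 1/5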